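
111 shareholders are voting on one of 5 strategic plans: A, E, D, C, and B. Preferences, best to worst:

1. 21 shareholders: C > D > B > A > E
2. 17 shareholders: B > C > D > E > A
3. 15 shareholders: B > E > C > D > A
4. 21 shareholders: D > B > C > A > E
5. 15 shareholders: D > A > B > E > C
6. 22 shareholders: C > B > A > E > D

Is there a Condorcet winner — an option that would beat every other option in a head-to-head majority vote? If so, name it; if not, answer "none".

none

Checking pairwise contests:
D beats A 89–22.
A beats E 79–32.
C beats D 75–36.
B beats C 68–43.
D beats B 57–54.
Every option loses at least one head-to-head, so there is no Condorcet winner.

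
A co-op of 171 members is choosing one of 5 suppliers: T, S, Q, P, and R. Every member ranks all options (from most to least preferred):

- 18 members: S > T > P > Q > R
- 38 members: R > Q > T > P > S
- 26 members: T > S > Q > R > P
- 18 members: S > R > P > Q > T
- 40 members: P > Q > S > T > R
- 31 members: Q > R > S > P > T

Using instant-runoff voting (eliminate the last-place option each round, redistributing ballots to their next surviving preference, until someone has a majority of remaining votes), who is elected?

Round 1: T 26, S 36, Q 31, P 40, R 38. Eliminate T.
Round 2: S 62, Q 31, P 40, R 38. Eliminate Q.
Round 3: S 62, P 40, R 69. Eliminate P.
Round 4: S 102, R 69. S has a majority.

S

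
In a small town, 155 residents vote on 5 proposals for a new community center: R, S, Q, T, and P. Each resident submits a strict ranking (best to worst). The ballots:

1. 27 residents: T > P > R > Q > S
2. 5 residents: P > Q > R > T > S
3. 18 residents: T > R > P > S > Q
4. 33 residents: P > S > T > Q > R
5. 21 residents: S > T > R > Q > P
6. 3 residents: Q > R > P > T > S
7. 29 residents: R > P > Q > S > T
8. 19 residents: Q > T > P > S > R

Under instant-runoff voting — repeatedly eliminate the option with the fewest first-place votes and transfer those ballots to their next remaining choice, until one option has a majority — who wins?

T

Round 1: R 29, S 21, Q 22, T 45, P 38. Eliminate S.
Round 2: R 29, Q 22, T 66, P 38. Eliminate Q.
Round 3: R 32, T 85, P 38. T has a majority.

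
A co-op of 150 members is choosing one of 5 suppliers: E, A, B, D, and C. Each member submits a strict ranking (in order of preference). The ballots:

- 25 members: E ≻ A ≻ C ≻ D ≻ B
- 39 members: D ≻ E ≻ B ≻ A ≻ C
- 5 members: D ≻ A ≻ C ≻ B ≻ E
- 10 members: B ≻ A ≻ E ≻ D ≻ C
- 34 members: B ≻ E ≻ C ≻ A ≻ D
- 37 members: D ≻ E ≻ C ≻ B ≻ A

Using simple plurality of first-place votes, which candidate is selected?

D

First-place votes: E 25, A 0, B 44, D 81, C 0.
D has the most first-place votes.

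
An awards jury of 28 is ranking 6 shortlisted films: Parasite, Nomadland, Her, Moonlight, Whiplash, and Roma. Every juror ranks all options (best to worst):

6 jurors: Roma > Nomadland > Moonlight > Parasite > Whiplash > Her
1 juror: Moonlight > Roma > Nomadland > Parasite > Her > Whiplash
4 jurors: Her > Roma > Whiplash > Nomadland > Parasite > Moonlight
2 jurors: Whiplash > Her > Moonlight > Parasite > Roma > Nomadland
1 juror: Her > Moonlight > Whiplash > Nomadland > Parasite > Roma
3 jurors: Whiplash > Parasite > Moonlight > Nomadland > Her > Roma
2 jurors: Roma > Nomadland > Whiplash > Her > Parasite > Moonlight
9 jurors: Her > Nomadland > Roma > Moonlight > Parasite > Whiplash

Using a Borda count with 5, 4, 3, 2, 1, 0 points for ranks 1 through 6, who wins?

Parasite: 6·2 + 1·2 + 4·1 + 2·2 + 1·1 + 3·4 + 2·1 + 9·1 = 46
Nomadland: 6·4 + 1·3 + 4·2 + 2·0 + 1·2 + 3·2 + 2·4 + 9·4 = 87
Her: 6·0 + 1·1 + 4·5 + 2·4 + 1·5 + 3·1 + 2·2 + 9·5 = 86
Moonlight: 6·3 + 1·5 + 4·0 + 2·3 + 1·4 + 3·3 + 2·0 + 9·2 = 60
Whiplash: 6·1 + 1·0 + 4·3 + 2·5 + 1·3 + 3·5 + 2·3 + 9·0 = 52
Roma: 6·5 + 1·4 + 4·4 + 2·1 + 1·0 + 3·0 + 2·5 + 9·3 = 89
Roma has the highest Borda score (89).

Roma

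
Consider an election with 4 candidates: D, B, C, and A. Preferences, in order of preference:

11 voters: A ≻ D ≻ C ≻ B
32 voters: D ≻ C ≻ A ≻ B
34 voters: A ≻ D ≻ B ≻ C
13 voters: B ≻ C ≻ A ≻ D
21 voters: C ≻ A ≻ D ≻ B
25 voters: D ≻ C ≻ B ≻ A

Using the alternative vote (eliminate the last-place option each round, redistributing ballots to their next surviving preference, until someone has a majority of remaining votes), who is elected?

Round 1: D 57, B 13, C 21, A 45. Eliminate B.
Round 2: D 57, C 34, A 45. Eliminate C.
Round 3: D 57, A 79. A has a majority.

A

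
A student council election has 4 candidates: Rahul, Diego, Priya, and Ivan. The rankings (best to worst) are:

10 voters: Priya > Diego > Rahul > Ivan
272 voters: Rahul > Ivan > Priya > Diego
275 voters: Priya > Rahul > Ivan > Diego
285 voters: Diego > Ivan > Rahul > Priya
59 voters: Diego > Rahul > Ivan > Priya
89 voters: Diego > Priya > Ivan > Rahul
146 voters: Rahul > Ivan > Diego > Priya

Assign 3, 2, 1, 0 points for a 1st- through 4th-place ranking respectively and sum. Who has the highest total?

Rahul

Rahul: 10·1 + 272·3 + 275·2 + 285·1 + 59·2 + 89·0 + 146·3 = 2217
Diego: 10·2 + 272·0 + 275·0 + 285·3 + 59·3 + 89·3 + 146·1 = 1465
Priya: 10·3 + 272·1 + 275·3 + 285·0 + 59·0 + 89·2 + 146·0 = 1305
Ivan: 10·0 + 272·2 + 275·1 + 285·2 + 59·1 + 89·1 + 146·2 = 1829
Rahul has the highest Borda score (2217).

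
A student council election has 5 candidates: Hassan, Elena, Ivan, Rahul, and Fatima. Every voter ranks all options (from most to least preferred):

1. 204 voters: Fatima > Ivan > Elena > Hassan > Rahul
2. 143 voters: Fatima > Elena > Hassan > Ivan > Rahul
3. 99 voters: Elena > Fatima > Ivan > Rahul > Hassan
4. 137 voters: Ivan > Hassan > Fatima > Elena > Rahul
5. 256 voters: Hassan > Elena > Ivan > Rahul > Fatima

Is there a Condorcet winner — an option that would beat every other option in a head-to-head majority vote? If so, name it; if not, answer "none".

Fatima vs Hassan: 446–393 for Fatima.
Fatima vs Elena: 484–355 for Fatima.
Fatima vs Ivan: 446–393 for Fatima.
Fatima vs Rahul: 583–256 for Fatima.
Fatima beats every other option head-to-head.

Fatima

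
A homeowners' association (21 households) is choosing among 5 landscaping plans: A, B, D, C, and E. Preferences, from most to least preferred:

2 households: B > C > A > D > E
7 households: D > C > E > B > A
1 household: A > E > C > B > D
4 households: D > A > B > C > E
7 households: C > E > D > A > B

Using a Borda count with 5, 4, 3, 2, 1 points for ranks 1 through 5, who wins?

A: 2·3 + 7·1 + 1·5 + 4·4 + 7·2 = 48
B: 2·5 + 7·2 + 1·2 + 4·3 + 7·1 = 45
D: 2·2 + 7·5 + 1·1 + 4·5 + 7·3 = 81
C: 2·4 + 7·4 + 1·3 + 4·2 + 7·5 = 82
E: 2·1 + 7·3 + 1·4 + 4·1 + 7·4 = 59
C has the highest Borda score (82).

C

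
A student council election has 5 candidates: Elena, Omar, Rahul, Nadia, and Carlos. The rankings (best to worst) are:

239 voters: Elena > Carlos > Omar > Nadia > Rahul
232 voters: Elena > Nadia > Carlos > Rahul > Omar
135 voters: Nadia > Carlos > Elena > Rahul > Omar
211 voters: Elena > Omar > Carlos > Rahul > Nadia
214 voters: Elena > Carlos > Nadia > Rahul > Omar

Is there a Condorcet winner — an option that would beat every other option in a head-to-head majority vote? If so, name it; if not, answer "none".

Elena vs Omar: 1031–0 for Elena.
Elena vs Rahul: 1031–0 for Elena.
Elena vs Nadia: 896–135 for Elena.
Elena vs Carlos: 896–135 for Elena.
Elena beats every other option head-to-head.

Elena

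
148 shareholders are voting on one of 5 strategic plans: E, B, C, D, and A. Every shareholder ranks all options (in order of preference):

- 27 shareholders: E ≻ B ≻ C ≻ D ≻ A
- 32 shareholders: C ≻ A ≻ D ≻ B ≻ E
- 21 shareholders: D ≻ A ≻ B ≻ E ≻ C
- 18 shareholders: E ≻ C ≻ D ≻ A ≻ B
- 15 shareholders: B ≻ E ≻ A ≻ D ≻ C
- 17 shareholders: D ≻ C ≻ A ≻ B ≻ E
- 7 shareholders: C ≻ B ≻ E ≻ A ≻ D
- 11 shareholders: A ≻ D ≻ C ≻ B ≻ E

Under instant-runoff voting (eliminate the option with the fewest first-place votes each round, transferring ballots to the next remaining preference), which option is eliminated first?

A

Round 1: E 45, B 15, C 39, D 38, A 11. Eliminate A.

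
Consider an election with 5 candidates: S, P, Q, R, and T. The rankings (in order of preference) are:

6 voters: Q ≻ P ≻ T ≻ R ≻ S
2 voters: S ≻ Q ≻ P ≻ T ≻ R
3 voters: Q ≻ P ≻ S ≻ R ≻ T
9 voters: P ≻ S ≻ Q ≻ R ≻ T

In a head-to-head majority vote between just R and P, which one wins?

Voters preferring R to P: 0; preferring P to R: 20.
P wins the head-to-head.

P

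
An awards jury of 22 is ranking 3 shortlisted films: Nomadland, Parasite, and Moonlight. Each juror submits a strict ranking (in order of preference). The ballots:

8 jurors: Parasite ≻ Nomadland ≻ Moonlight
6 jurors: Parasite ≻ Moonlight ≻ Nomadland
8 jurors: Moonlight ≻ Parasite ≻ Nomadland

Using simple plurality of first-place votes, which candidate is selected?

Parasite

First-place votes: Nomadland 0, Parasite 14, Moonlight 8.
Parasite has the most first-place votes.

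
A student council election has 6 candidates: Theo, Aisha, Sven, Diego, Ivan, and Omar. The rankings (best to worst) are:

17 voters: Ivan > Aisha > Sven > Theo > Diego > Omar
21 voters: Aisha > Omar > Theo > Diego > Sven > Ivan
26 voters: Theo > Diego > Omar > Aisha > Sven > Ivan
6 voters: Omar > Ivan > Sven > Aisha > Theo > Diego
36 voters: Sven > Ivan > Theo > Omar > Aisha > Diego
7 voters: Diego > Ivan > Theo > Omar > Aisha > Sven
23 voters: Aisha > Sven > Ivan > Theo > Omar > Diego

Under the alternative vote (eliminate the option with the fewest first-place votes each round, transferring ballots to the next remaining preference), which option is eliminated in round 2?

Round 1: Theo 26, Aisha 44, Sven 36, Diego 7, Ivan 17, Omar 6. Eliminate Omar.
Round 2: Theo 26, Aisha 44, Sven 36, Diego 7, Ivan 23. Eliminate Diego.

Diego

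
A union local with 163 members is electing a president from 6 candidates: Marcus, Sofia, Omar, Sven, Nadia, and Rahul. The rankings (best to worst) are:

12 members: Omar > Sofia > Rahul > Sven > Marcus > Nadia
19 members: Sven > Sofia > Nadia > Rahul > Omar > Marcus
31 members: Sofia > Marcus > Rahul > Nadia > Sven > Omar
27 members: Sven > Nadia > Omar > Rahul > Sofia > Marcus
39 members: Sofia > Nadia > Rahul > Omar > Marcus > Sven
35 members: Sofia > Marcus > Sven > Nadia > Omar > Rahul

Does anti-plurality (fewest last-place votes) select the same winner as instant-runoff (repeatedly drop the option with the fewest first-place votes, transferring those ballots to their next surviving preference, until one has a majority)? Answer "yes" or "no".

Anti-plurality — last-place votes: Marcus 46, Sofia 0, Omar 31, Sven 39, Nadia 12, Rahul 35. Winner: Sofia.
Instant-runoff — R1 Marcus 0, Sofia 105, Omar 12, Sven 46, Nadia 0, Rahul 0 (Sofia winner). Winner: Sofia.
The two methods agree.

yes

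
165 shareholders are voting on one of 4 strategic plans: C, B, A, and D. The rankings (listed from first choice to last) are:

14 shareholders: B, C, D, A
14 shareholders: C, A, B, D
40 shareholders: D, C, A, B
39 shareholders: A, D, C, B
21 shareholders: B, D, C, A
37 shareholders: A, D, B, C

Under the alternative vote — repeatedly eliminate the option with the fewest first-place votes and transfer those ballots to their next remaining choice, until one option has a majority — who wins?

A

Round 1: C 14, B 35, A 76, D 40. Eliminate C.
Round 2: B 35, A 90, D 40. A has a majority.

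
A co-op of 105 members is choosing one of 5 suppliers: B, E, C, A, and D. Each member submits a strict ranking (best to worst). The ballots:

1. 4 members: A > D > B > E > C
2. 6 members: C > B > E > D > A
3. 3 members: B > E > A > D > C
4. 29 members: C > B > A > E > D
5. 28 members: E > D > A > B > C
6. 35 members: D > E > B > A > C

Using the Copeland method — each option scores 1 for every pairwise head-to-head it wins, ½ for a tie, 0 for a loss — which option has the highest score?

B: beats C and A; loses to E and D → score 2.
E: beats B, C, A, and D → score 4.
C: loses to B, E, A, and D → score 0.
A: beats C; loses to B, E, and D → score 1.
D: beats B, C, and A; loses to E → score 3.
E has the best pairwise record.

E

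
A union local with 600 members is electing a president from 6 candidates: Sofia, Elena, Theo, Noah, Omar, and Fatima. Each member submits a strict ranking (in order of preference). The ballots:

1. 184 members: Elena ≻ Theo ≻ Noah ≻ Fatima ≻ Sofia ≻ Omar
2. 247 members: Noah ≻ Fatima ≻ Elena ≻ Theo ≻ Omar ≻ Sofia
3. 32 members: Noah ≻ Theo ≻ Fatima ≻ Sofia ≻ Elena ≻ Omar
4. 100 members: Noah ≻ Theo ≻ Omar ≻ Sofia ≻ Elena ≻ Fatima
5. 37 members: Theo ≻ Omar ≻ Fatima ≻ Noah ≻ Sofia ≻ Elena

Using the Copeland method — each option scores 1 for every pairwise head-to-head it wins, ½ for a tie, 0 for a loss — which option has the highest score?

Sofia: loses to Elena, Theo, Noah, Omar, and Fatima → score 0.
Elena: beats Sofia, Theo, and Omar; loses to Noah and Fatima → score 3.
Theo: beats Sofia, Omar, and Fatima; loses to Elena and Noah → score 3.
Noah: beats Sofia, Elena, Theo, Omar, and Fatima → score 5.
Omar: beats Sofia; loses to Elena, Theo, Noah, and Fatima → score 1.
Fatima: beats Sofia, Elena, and Omar; loses to Theo and Noah → score 3.
Noah has the best pairwise record.

Noah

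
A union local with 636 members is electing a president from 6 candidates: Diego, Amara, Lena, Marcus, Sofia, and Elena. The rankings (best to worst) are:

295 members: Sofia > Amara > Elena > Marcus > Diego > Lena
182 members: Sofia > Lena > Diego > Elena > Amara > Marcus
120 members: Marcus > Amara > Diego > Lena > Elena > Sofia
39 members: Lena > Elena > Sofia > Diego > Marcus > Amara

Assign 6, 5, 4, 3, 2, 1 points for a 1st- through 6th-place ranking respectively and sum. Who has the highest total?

Diego: 295·2 + 182·4 + 120·4 + 39·3 = 1915
Amara: 295·5 + 182·2 + 120·5 + 39·1 = 2478
Lena: 295·1 + 182·5 + 120·3 + 39·6 = 1799
Marcus: 295·3 + 182·1 + 120·6 + 39·2 = 1865
Sofia: 295·6 + 182·6 + 120·1 + 39·4 = 3138
Elena: 295·4 + 182·3 + 120·2 + 39·5 = 2161
Sofia has the highest Borda score (3138).

Sofia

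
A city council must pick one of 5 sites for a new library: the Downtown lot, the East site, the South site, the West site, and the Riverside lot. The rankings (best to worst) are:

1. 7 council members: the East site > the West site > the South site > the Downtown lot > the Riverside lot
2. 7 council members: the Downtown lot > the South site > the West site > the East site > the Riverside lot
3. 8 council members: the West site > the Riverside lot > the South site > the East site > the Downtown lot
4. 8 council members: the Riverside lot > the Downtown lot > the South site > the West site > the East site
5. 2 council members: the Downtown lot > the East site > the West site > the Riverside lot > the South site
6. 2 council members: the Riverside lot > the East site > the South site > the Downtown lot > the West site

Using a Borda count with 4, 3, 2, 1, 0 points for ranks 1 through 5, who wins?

the Downtown lot: 7·1 + 7·4 + 8·0 + 8·3 + 2·4 + 2·1 = 69
the East site: 7·4 + 7·1 + 8·1 + 8·0 + 2·3 + 2·3 = 55
the South site: 7·2 + 7·3 + 8·2 + 8·2 + 2·0 + 2·2 = 71
the West site: 7·3 + 7·2 + 8·4 + 8·1 + 2·2 + 2·0 = 79
the Riverside lot: 7·0 + 7·0 + 8·3 + 8·4 + 2·1 + 2·4 = 66
the West site has the highest Borda score (79).

the West site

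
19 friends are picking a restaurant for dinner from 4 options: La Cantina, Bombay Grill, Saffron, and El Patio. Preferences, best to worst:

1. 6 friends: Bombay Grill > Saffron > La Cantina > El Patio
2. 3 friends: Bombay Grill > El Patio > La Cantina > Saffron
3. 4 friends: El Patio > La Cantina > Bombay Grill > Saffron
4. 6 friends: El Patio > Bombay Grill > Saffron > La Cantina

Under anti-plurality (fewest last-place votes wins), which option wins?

Last-place votes: La Cantina 6, Bombay Grill 0, Saffron 7, El Patio 6.
Bombay Grill is ranked last by the fewest voters, so Bombay Grill wins.

Bombay Grill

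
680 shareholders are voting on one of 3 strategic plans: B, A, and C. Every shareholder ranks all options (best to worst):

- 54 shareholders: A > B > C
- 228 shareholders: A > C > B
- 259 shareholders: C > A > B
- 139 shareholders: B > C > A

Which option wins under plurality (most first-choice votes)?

First-place votes: B 139, A 282, C 259.
A has the most first-place votes.

A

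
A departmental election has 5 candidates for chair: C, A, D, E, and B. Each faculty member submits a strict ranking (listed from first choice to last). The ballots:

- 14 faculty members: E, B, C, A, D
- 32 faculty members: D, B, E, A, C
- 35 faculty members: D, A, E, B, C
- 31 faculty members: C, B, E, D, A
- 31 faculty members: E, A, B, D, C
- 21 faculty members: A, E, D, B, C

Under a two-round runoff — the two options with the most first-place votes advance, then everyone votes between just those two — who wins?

Round 1 first-place votes: C 31, A 21, D 67, E 45, B 0.
D and E advance.
Runoff: D is preferred to E by 67 voters; E by 97.
E wins the runoff.

E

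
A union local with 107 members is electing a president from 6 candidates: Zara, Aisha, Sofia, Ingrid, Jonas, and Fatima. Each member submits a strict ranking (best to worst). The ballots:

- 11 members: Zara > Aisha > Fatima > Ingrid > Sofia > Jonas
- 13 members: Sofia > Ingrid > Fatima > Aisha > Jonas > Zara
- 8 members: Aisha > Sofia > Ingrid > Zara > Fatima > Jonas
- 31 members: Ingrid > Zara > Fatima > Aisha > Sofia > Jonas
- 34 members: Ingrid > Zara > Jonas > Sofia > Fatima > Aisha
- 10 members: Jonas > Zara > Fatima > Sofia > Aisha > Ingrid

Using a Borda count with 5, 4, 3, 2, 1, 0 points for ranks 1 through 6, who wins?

Zara: 11·5 + 13·0 + 8·2 + 31·4 + 34·4 + 10·4 = 371
Aisha: 11·4 + 13·2 + 8·5 + 31·2 + 34·0 + 10·1 = 182
Sofia: 11·1 + 13·5 + 8·4 + 31·1 + 34·2 + 10·2 = 227
Ingrid: 11·2 + 13·4 + 8·3 + 31·5 + 34·5 + 10·0 = 423
Jonas: 11·0 + 13·1 + 8·0 + 31·0 + 34·3 + 10·5 = 165
Fatima: 11·3 + 13·3 + 8·1 + 31·3 + 34·1 + 10·3 = 237
Ingrid has the highest Borda score (423).

Ingrid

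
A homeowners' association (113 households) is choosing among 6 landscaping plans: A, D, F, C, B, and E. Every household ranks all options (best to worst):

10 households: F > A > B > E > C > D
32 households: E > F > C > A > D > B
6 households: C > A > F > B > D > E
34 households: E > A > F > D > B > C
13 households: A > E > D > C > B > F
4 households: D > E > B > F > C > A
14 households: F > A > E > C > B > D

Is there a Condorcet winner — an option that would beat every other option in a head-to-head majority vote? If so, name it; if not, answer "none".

E vs A: 70–43 for E.
E vs D: 103–10 for E.
E vs F: 83–30 for E.
E vs C: 107–6 for E.
E vs B: 97–16 for E.
E beats every other option head-to-head.

E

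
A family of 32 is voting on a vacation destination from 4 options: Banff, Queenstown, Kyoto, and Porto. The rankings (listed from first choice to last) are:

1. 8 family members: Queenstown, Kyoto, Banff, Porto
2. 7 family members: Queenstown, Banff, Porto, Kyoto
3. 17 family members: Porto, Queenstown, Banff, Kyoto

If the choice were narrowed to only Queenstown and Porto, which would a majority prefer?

Voters preferring Queenstown to Porto: 15; preferring Porto to Queenstown: 17.
Porto wins the head-to-head.

Porto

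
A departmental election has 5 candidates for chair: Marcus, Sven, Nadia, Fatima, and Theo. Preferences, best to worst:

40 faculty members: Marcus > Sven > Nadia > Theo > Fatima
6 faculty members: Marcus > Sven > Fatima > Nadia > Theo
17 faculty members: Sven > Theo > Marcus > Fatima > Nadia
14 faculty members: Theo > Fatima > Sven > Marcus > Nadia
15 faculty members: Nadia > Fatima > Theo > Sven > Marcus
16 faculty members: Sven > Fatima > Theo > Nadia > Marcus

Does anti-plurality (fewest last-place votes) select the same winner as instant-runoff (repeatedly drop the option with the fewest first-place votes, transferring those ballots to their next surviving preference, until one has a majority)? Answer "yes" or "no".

Anti-plurality — last-place votes: Marcus 31, Sven 0, Nadia 31, Fatima 40, Theo 6. Winner: Sven.
Instant-runoff — R1 Marcus 46, Sven 33, Nadia 15, Fatima 0, Theo 14 (Fatima out); R2 Marcus 46, Sven 33, Nadia 15, Theo 14 (Theo out); R3 Marcus 46, Sven 47, Nadia 15 (Nadia out); R4 Marcus 46, Sven 62 (Sven winner). Winner: Sven.
The two methods agree.

yes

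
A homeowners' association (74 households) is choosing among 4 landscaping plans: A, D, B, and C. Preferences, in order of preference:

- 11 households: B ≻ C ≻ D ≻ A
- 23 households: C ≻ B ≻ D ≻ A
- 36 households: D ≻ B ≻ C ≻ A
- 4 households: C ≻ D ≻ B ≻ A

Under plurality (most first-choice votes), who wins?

D

First-place votes: A 0, D 36, B 11, C 27.
D has the most first-place votes.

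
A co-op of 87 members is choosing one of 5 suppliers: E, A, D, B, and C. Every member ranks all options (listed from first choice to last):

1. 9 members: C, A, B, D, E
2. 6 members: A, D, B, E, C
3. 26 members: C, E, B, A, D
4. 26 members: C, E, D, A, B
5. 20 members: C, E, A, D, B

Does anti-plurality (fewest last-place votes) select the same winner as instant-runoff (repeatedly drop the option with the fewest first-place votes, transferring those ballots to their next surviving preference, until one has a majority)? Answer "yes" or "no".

no

Anti-plurality — last-place votes: E 9, A 0, D 26, B 46, C 6. Winner: A.
Instant-runoff — R1 E 0, A 6, D 0, B 0, C 81 (C winner). Winner: C.
The two methods disagree.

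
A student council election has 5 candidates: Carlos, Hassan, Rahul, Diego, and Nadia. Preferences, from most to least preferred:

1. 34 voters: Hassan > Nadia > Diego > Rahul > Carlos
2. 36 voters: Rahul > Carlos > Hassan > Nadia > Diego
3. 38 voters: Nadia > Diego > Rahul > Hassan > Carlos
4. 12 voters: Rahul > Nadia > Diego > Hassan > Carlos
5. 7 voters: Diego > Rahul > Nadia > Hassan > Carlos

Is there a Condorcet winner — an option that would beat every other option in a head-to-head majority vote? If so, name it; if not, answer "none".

none

Checking pairwise contests:
Hassan beats Carlos 91–36.
Rahul beats Hassan 93–34.
Diego beats Rahul 79–48.
Hassan beats Diego 70–57.
Hassan beats Nadia 70–57.
Every option loses at least one head-to-head, so there is no Condorcet winner.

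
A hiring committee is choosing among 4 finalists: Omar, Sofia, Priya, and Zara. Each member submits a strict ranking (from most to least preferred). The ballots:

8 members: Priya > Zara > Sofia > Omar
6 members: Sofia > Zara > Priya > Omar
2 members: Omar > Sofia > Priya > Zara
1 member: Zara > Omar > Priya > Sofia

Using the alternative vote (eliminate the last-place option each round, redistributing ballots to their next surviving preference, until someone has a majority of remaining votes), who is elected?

Round 1: Omar 2, Sofia 6, Priya 8, Zara 1. Eliminate Zara.
Round 2: Omar 3, Sofia 6, Priya 8. Eliminate Omar.
Round 3: Sofia 8, Priya 9. Priya has a majority.

Priya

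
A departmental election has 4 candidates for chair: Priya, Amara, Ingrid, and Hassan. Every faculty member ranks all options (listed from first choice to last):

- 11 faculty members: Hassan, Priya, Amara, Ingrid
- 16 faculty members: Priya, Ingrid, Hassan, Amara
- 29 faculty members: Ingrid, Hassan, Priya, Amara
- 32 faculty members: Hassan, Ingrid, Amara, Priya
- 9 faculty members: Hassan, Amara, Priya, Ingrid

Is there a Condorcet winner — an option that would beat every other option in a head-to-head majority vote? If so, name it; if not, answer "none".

Hassan

Hassan vs Priya: 81–16 for Hassan.
Hassan vs Amara: 97–0 for Hassan.
Hassan vs Ingrid: 52–45 for Hassan.
Hassan beats every other option head-to-head.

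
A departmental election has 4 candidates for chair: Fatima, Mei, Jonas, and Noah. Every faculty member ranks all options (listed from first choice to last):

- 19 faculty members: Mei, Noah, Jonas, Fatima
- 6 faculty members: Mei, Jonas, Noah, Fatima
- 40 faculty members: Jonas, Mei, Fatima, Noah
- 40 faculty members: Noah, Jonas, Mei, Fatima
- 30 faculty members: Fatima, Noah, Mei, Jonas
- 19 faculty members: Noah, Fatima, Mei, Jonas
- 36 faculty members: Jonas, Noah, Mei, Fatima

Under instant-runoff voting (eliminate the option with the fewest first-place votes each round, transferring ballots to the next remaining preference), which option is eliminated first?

Round 1: Fatima 30, Mei 25, Jonas 76, Noah 59. Eliminate Mei.

Mei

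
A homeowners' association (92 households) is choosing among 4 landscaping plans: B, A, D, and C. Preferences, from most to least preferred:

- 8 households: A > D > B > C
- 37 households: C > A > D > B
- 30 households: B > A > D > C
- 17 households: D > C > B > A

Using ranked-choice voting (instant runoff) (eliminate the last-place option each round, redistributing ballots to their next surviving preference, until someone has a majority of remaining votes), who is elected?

Round 1: B 30, A 8, D 17, C 37. Eliminate A.
Round 2: B 30, D 25, C 37. Eliminate D.
Round 3: B 38, C 54. C has a majority.

C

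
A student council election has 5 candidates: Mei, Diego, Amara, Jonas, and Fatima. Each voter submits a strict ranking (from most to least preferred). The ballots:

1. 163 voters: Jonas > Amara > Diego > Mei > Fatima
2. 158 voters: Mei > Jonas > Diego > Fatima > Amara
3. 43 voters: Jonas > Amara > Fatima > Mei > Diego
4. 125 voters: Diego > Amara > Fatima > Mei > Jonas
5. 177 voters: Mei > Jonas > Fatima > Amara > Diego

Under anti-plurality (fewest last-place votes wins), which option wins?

Mei

Last-place votes: Mei 0, Diego 220, Amara 158, Jonas 125, Fatima 163.
Mei is ranked last by the fewest voters, so Mei wins.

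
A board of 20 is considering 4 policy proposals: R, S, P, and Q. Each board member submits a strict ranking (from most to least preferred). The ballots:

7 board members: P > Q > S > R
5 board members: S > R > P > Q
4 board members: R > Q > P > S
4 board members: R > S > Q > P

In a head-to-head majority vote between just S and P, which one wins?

Voters preferring S to P: 9; preferring P to S: 11.
P wins the head-to-head.

P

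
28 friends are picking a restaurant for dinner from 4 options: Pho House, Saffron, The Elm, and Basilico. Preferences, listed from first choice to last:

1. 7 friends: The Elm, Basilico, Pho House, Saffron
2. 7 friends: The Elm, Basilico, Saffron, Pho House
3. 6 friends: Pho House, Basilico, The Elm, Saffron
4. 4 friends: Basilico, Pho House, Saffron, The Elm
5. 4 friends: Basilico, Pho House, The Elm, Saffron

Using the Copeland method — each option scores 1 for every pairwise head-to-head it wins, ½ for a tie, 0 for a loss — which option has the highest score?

Pho House: beats Saffron; ties The Elm; loses to Basilico → score 1.5.
Saffron: loses to Pho House, The Elm, and Basilico → score 0.
The Elm: beats Saffron; ties Pho House and Basilico → score 2.
Basilico: beats Pho House and Saffron; ties The Elm → score 2.5.
Basilico has the best pairwise record.

Basilico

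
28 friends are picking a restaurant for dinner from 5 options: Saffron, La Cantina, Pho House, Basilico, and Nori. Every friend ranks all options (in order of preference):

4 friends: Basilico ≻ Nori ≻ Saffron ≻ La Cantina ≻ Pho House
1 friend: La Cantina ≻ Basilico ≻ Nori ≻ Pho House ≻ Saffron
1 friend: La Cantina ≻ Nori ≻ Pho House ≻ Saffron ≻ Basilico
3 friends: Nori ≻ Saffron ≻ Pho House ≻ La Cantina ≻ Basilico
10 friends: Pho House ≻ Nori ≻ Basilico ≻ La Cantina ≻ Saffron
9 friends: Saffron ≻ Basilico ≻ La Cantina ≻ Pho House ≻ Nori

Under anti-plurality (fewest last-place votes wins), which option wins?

Last-place votes: Saffron 11, La Cantina 0, Pho House 4, Basilico 4, Nori 9.
La Cantina is ranked last by the fewest voters, so La Cantina wins.

La Cantina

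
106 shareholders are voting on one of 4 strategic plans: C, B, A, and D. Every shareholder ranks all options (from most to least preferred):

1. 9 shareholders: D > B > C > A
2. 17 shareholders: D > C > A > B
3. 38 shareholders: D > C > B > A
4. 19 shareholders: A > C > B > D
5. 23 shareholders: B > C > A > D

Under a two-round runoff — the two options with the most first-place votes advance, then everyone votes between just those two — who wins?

D

Round 1 first-place votes: C 0, B 23, A 19, D 64.
D and B advance.
Runoff: D is preferred to B by 64 voters; B by 42.
D wins the runoff.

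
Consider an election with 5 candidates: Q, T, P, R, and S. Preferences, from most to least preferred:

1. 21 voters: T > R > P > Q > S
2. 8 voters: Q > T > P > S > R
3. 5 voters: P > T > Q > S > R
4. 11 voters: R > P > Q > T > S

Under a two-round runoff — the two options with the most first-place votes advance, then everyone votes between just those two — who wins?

Round 1 first-place votes: Q 8, T 21, P 5, R 11, S 0.
T and R advance.
Runoff: T is preferred to R by 34 voters; R by 11.
T wins the runoff.

T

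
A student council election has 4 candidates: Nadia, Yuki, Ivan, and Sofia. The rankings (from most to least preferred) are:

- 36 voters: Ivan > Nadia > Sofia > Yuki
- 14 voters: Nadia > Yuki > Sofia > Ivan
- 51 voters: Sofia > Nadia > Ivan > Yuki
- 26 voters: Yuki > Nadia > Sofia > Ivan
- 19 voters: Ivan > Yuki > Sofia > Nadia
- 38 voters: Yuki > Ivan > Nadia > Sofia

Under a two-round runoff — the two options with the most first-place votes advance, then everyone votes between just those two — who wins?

Ivan

Round 1 first-place votes: Nadia 14, Yuki 64, Ivan 55, Sofia 51.
Yuki and Ivan advance.
Runoff: Yuki is preferred to Ivan by 78 voters; Ivan by 106.
Ivan wins the runoff.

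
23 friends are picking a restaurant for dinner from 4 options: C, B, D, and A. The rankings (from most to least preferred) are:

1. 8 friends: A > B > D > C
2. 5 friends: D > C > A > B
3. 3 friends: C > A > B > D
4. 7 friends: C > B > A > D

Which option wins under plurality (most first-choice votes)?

First-place votes: C 10, B 0, D 5, A 8.
C has the most first-place votes.

C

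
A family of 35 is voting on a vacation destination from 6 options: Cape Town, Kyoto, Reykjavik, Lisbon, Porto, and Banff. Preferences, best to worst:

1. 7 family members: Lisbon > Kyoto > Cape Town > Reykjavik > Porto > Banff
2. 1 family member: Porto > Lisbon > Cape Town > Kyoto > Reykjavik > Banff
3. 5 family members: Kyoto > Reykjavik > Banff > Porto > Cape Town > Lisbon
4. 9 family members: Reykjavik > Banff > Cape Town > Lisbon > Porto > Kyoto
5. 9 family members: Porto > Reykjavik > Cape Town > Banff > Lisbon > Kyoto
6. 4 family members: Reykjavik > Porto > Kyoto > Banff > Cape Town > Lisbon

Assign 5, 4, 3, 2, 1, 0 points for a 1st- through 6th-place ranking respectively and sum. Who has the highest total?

Cape Town: 7·3 + 1·3 + 5·1 + 9·3 + 9·3 + 4·1 = 87
Kyoto: 7·4 + 1·2 + 5·5 + 9·0 + 9·0 + 4·3 = 67
Reykjavik: 7·2 + 1·1 + 5·4 + 9·5 + 9·4 + 4·5 = 136
Lisbon: 7·5 + 1·4 + 5·0 + 9·2 + 9·1 + 4·0 = 66
Porto: 7·1 + 1·5 + 5·2 + 9·1 + 9·5 + 4·4 = 92
Banff: 7·0 + 1·0 + 5·3 + 9·4 + 9·2 + 4·2 = 77
Reykjavik has the highest Borda score (136).

Reykjavik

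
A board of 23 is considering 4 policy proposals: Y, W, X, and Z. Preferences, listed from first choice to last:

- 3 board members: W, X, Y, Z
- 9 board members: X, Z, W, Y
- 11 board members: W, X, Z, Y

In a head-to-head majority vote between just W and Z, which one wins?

Voters preferring W to Z: 14; preferring Z to W: 9.
W wins the head-to-head.

W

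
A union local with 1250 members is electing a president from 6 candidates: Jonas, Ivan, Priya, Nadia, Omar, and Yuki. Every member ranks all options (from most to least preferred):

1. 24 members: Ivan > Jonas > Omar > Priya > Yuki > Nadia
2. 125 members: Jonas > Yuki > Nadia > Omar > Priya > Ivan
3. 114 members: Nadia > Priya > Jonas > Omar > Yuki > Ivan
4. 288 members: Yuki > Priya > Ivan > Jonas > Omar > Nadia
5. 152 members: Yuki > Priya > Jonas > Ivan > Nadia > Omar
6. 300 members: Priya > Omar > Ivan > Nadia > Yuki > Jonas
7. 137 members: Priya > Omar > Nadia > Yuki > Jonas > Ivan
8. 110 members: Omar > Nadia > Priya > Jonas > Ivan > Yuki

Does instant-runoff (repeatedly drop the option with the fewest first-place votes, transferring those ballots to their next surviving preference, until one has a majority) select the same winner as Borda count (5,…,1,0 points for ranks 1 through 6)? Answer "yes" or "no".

yes

Instant-runoff — R1 Jonas 125, Ivan 24, Priya 437, Nadia 114, Omar 110, Yuki 440 (Ivan out); R2 Jonas 149, Priya 437, Nadia 114, Omar 110, Yuki 440 (Omar out); R3 Jonas 149, Priya 437, Nadia 224, Yuki 440 (Jonas out); R4 Priya 461, Nadia 224, Yuki 565 (Nadia out); R5 Priya 685, Yuki 565 (Priya winner). Winner: Priya.
Borda — scores: Jonas 2452, Ivan 2298, Priya 4904, Nadia 2548, Omar 3136, Yuki 3412. Winner: Priya.
The two methods agree.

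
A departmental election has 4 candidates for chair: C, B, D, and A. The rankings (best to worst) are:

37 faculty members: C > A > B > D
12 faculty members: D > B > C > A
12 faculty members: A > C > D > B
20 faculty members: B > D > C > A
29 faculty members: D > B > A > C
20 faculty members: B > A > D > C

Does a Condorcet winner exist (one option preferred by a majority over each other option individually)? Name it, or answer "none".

B

B vs C: 81–49 for B.
B vs D: 77–53 for B.
B vs A: 81–49 for B.
B beats every other option head-to-head.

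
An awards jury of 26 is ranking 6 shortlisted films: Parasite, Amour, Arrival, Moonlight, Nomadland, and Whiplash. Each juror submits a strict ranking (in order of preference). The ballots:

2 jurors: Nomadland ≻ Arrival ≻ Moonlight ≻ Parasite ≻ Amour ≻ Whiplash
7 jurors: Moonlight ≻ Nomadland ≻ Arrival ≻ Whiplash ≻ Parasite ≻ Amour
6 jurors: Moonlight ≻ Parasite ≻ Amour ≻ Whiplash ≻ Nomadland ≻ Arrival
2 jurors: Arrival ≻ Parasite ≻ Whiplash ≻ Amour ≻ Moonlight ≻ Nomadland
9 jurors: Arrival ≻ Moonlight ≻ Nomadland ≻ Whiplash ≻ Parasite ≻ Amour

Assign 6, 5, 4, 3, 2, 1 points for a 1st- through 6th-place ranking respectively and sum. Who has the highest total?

Parasite: 2·3 + 7·2 + 6·5 + 2·5 + 9·2 = 78
Amour: 2·2 + 7·1 + 6·4 + 2·3 + 9·1 = 50
Arrival: 2·5 + 7·4 + 6·1 + 2·6 + 9·6 = 110
Moonlight: 2·4 + 7·6 + 6·6 + 2·2 + 9·5 = 135
Nomadland: 2·6 + 7·5 + 6·2 + 2·1 + 9·4 = 97
Whiplash: 2·1 + 7·3 + 6·3 + 2·4 + 9·3 = 76
Moonlight has the highest Borda score (135).

Moonlight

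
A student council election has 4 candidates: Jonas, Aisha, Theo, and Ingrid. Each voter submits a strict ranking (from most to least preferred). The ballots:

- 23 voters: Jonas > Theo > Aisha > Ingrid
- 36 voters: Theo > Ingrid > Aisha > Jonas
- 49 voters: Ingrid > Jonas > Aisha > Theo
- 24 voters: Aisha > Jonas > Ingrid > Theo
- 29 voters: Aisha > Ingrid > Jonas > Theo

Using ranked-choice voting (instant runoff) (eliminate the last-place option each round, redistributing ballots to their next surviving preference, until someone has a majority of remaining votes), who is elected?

Round 1: Jonas 23, Aisha 53, Theo 36, Ingrid 49. Eliminate Jonas.
Round 2: Aisha 53, Theo 59, Ingrid 49. Eliminate Ingrid.
Round 3: Aisha 102, Theo 59. Aisha has a majority.

Aisha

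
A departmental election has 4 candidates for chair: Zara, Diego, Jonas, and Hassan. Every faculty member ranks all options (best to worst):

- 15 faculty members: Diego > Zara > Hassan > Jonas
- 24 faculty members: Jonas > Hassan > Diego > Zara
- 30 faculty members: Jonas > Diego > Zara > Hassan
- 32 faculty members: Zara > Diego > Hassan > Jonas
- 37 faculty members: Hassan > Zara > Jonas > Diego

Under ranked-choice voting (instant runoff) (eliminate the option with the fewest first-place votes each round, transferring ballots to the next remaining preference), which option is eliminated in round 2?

Round 1: Zara 32, Diego 15, Jonas 54, Hassan 37. Eliminate Diego.
Round 2: Zara 47, Jonas 54, Hassan 37. Eliminate Hassan.

Hassan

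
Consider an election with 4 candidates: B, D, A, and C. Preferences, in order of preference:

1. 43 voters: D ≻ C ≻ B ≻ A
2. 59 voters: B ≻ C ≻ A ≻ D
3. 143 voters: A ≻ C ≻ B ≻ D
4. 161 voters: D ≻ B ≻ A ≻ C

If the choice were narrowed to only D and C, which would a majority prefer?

D

Voters preferring D to C: 204; preferring C to D: 202.
D wins the head-to-head.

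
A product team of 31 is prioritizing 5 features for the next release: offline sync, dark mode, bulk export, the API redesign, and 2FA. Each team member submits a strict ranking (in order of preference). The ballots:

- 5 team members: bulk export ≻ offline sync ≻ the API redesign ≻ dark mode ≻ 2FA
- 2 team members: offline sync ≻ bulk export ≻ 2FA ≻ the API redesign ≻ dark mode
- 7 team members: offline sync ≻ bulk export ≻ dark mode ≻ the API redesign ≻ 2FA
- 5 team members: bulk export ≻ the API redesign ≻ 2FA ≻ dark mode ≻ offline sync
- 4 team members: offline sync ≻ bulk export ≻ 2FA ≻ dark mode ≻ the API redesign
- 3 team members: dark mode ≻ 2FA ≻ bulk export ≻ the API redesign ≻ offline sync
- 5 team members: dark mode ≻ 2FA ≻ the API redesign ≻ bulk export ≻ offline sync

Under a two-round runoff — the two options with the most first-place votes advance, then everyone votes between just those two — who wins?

bulk export

Round 1 first-place votes: offline sync 13, dark mode 8, bulk export 10, the API redesign 0, 2FA 0.
offline sync and bulk export advance.
Runoff: offline sync is preferred to bulk export by 13 voters; bulk export by 18.
bulk export wins the runoff.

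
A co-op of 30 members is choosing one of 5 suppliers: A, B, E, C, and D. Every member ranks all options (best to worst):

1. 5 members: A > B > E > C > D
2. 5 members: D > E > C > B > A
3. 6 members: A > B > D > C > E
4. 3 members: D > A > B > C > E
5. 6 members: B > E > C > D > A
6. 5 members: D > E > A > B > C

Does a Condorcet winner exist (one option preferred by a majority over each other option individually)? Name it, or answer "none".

none

Checking pairwise contests:
E beats A 16–14.
A beats B 19–11.
B beats E 20–10.
A beats C 19–11.
B beats D 17–13.
Every option loses at least one head-to-head, so there is no Condorcet winner.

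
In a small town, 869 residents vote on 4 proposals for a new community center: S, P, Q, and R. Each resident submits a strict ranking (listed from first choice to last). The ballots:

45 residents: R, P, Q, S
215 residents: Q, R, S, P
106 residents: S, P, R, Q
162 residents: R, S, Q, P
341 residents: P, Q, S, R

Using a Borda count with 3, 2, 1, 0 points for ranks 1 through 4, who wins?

Q

S: 45·0 + 215·1 + 106·3 + 162·2 + 341·1 = 1198
P: 45·2 + 215·0 + 106·2 + 162·0 + 341·3 = 1325
Q: 45·1 + 215·3 + 106·0 + 162·1 + 341·2 = 1534
R: 45·3 + 215·2 + 106·1 + 162·3 + 341·0 = 1157
Q has the highest Borda score (1534).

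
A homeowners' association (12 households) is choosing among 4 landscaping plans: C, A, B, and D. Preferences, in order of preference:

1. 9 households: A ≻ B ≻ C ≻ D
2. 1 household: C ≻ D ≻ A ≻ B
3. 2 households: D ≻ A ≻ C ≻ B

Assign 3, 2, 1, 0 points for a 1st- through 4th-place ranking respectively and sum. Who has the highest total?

A

C: 9·1 + 1·3 + 2·1 = 14
A: 9·3 + 1·1 + 2·2 = 32
B: 9·2 + 1·0 + 2·0 = 18
D: 9·0 + 1·2 + 2·3 = 8
A has the highest Borda score (32).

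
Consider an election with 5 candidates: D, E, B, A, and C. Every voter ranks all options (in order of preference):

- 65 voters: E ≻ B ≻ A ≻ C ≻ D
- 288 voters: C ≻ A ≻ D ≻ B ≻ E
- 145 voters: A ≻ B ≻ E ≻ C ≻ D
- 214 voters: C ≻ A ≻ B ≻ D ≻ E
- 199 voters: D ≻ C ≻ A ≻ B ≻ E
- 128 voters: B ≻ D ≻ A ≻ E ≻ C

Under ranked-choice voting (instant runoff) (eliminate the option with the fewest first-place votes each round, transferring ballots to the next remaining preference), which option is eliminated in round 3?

D

Round 1: D 199, E 65, B 128, A 145, C 502. Eliminate E.
Round 2: D 199, B 193, A 145, C 502. Eliminate A.
Round 3: D 199, B 338, C 502. Eliminate D.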